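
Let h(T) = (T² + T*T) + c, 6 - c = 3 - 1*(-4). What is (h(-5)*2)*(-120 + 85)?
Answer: -3430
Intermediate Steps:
c = -1 (c = 6 - (3 - 1*(-4)) = 6 - (3 + 4) = 6 - 1*7 = 6 - 7 = -1)
h(T) = -1 + 2*T² (h(T) = (T² + T*T) - 1 = (T² + T²) - 1 = 2*T² - 1 = -1 + 2*T²)
(h(-5)*2)*(-120 + 85) = ((-1 + 2*(-5)²)*2)*(-120 + 85) = ((-1 + 2*25)*2)*(-35) = ((-1 + 50)*2)*(-35) = (49*2)*(-35) = 98*(-35) = -3430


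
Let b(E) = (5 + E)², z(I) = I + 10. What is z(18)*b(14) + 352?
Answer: 10460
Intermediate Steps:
z(I) = 10 + I
z(18)*b(14) + 352 = (10 + 18)*(5 + 14)² + 352 = 28*19² + 352 = 28*361 + 352 = 10108 + 352 = 10460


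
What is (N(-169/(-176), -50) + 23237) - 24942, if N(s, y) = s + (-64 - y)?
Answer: -302375/176 ≈ -1718.0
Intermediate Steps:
N(s, y) = -64 + s - y
(N(-169/(-176), -50) + 23237) - 24942 = ((-64 - 169/(-176) - 1*(-50)) + 23237) - 24942 = ((-64 - 169*(-1/176) + 50) + 23237) - 24942 = ((-64 + 169/176 + 50) + 23237) - 24942 = (-2295/176 + 23237) - 24942 = 4087417/176 - 24942 = -302375/176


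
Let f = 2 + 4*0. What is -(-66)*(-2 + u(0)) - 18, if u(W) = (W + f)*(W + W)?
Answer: -150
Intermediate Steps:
f = 2 (f = 2 + 0 = 2)
u(W) = 2*W*(2 + W) (u(W) = (W + 2)*(W + W) = (2 + W)*(2*W) = 2*W*(2 + W))
-(-66)*(-2 + u(0)) - 18 = -(-66)*(-2 + 2*0*(2 + 0)) - 18 = -(-66)*(-2 + 2*0*2) - 18 = -(-66)*(-2 + 0) - 18 = -(-66)*(-2) - 18 = -22*6 - 18 = -132 - 18 = -150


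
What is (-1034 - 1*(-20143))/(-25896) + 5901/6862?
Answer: 10843169/88849176 ≈ 0.12204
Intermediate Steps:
(-1034 - 1*(-20143))/(-25896) + 5901/6862 = (-1034 + 20143)*(-1/25896) + 5901*(1/6862) = 19109*(-1/25896) + 5901/6862 = -19109/25896 + 5901/6862 = 10843169/88849176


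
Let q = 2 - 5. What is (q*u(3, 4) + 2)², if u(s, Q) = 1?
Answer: 1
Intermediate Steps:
q = -3
(q*u(3, 4) + 2)² = (-3*1 + 2)² = (-3 + 2)² = (-1)² = 1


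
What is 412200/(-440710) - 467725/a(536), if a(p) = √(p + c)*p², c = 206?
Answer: -41220/44071 - 8825*√742/4022144 ≈ -0.99508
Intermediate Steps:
a(p) = p²*√(206 + p) (a(p) = √(p + 206)*p² = √(206 + p)*p² = p²*√(206 + p))
412200/(-440710) - 467725/a(536) = 412200/(-440710) - 467725*1/(287296*√(206 + 536)) = 412200*(-1/440710) - 467725*√742/213173632 = -41220/44071 - 8825*√742/4022144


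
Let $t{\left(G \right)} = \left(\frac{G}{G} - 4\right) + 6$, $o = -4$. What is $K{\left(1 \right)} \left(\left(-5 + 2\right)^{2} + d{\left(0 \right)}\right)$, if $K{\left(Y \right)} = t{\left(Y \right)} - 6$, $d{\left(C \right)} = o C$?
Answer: $-27$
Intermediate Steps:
$t{\left(G \right)} = 3$ ($t{\left(G \right)} = \left(1 - 4\right) + 6 = -3 + 6 = 3$)
$d{\left(C \right)} = - 4 C$
$K{\left(Y \right)} = -3$ ($K{\left(Y \right)} = 3 - 6 = -3$)
$K{\left(1 \right)} \left(\left(-5 + 2\right)^{2} + d{\left(0 \right)}\right) = - 3 \left(\left(-5 + 2\right)^{2} - 0\right) = - 3 \left(\left(-3\right)^{2} + 0\right) = - 3 \left(9 + 0\right) = \left(-3\right) 9 = -27$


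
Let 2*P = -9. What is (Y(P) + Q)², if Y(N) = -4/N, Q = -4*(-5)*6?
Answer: 1183744/81 ≈ 14614.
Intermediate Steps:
P = -9/2 (P = (½)*(-9) = -9/2 ≈ -4.5000)
Q = 120 (Q = 20*6 = 120)
(Y(P) + Q)² = (-4/(-9/2) + 120)² = (-4*(-2/9) + 120)² = (8/9 + 120)² = (1088/9)² = 1183744/81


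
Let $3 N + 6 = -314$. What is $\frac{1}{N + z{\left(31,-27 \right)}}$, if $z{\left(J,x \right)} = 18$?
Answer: $- \frac{3}{266} \approx -0.011278$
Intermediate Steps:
$N = - \frac{320}{3}$ ($N = -2 + \frac{1}{3} \left(-314\right) = -2 - \frac{314}{3} = - \frac{320}{3} \approx -106.67$)
$\frac{1}{N + z{\left(31,-27 \right)}} = \frac{1}{- \frac{320}{3} + 18} = \frac{1}{- \frac{266}{3}} = - \frac{3}{266}$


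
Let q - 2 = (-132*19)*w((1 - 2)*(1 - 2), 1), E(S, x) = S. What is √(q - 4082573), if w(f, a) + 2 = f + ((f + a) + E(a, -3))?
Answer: I*√4087587 ≈ 2021.8*I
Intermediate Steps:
w(f, a) = -2 + 2*a + 2*f (w(f, a) = -2 + (f + ((f + a) + a)) = -2 + (f + ((a + f) + a)) = -2 + (f + (f + 2*a)) = -2 + (2*a + 2*f) = -2 + 2*a + 2*f)
q = -5014 (q = 2 + (-132*19)*(-2 + 2*1 + 2*((1 - 2)*(1 - 2))) = 2 - 2508*(-2 + 2 + 2*(-1*(-1))) = 2 - 2508*(-2 + 2 + 2*1) = 2 - 2508*(-2 + 2 + 2) = 2 - 2508*2 = 2 - 5016 = -5014)
√(q - 4082573) = √(-5014 - 4082573) = √(-4087587) = I*√4087587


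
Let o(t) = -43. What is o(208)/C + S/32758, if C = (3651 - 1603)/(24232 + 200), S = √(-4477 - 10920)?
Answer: -65661/128 + I*√15397/32758 ≈ -512.98 + 0.0037879*I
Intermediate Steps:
S = I*√15397 (S = √(-15397) = I*√15397 ≈ 124.08*I)
C = 128/1527 (C = 2048/24432 = 2048*(1/24432) = 128/1527 ≈ 0.083825)
o(208)/C + S/32758 = -43/128/1527 + (I*√15397)/32758 = -43*1527/128 + (I*√15397)*(1/32758) = -65661/128 + I*√15397/32758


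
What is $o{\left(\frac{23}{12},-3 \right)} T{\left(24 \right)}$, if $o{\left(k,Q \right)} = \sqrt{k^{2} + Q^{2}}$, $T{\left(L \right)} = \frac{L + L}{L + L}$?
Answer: $\frac{5 \sqrt{73}}{12} \approx 3.56$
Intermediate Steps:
$T{\left(L \right)} = 1$ ($T{\left(L \right)} = \frac{2 L}{2 L} = 2 L \frac{1}{2 L} = 1$)
$o{\left(k,Q \right)} = \sqrt{Q^{2} + k^{2}}$
$o{\left(\frac{23}{12},-3 \right)} T{\left(24 \right)} = \sqrt{\left(-3\right)^{2} + \left(\frac{23}{12}\right)^{2}} \cdot 1 = \sqrt{9 + \left(23 \cdot \frac{1}{12}\right)^{2}} \cdot 1 = \sqrt{9 + \left(\frac{23}{12}\right)^{2}} \cdot 1 = \sqrt{9 + \frac{529}{144}} \cdot 1 = \sqrt{\frac{1825}{144}} \cdot 1 = \frac{5 \sqrt{73}}{12} \cdot 1 = \frac{5 \sqrt{73}}{12}$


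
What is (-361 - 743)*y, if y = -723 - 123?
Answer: 933984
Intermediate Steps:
y = -846
(-361 - 743)*y = (-361 - 743)*(-846) = -1104*(-846) = 933984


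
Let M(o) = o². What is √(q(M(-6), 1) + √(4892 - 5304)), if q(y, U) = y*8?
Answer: √(288 + 2*I*√103) ≈ 16.981 + 0.59766*I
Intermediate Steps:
q(y, U) = 8*y
√(q(M(-6), 1) + √(4892 - 5304)) = √(8*(-6)² + √(4892 - 5304)) = √(8*36 + √(-412)) = √(288 + 2*I*√103)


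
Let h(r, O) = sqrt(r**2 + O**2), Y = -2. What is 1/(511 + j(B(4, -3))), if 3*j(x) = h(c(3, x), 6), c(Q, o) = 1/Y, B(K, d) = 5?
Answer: 18396/9400211 - 6*sqrt(145)/9400211 ≈ 0.0019493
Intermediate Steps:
c(Q, o) = -1/2 (c(Q, o) = 1/(-2) = -1/2)
h(r, O) = sqrt(O**2 + r**2)
j(x) = sqrt(145)/6 (j(x) = sqrt(6**2 + (-1/2)**2)/3 = sqrt(36 + 1/4)/3 = sqrt(145/4)/3 = (sqrt(145)/2)/3 = sqrt(145)/6)
1/(511 + j(B(4, -3))) = 1/(511 + sqrt(145)/6)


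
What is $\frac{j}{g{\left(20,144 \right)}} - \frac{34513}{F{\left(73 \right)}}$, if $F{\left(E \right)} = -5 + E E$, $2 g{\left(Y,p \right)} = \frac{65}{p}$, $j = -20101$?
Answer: $- \frac{30823347857}{346060} \approx -89069.0$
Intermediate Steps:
$g{\left(Y,p \right)} = \frac{65}{2 p}$ ($g{\left(Y,p \right)} = \frac{65 \frac{1}{p}}{2} = \frac{65}{2 p}$)
$F{\left(E \right)} = -5 + E^{2}$
$\frac{j}{g{\left(20,144 \right)}} - \frac{34513}{F{\left(73 \right)}} = - \frac{20101}{\frac{65}{2} \cdot \frac{1}{144}} - \frac{34513}{-5 + 73^{2}} = - \frac{20101}{\frac{65}{2} \cdot \frac{1}{144}} - \frac{34513}{-5 + 5329} = - \frac{20101}{\frac{65}{288}} - \frac{34513}{5324} = \left(-20101\right) \frac{288}{65} - \frac{34513}{5324} = - \frac{5789088}{65} - \frac{34513}{5324} = - \frac{30823347857}{346060}$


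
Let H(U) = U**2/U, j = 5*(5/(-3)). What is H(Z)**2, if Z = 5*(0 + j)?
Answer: 15625/9 ≈ 1736.1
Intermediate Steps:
j = -25/3 (j = 5*(5*(-1/3)) = 5*(-5/3) = -25/3 ≈ -8.3333)
Z = -125/3 (Z = 5*(0 - 25/3) = 5*(-25/3) = -125/3 ≈ -41.667)
H(U) = U
H(Z)**2 = (-125/3)**2 = 15625/9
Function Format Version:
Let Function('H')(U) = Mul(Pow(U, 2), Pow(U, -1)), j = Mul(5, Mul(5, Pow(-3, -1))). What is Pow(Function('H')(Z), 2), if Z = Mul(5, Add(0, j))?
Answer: Rational(15625, 9) ≈ 1736.1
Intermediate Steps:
j = Rational(-25, 3) (j = Mul(5, Mul(5, Rational(-1, 3))) = Mul(5, Rational(-5, 3)) = Rational(-25, 3) ≈ -8.3333)
Z = Rational(-125, 3) (Z = Mul(5, Add(0, Rational(-25, 3))) = Mul(5, Rational(-25, 3)) = Rational(-125, 3) ≈ -41.667)
Function('H')(U) = U
Pow(Function('H')(Z), 2) = Pow(Rational(-125, 3), 2) = Rational(15625, 9)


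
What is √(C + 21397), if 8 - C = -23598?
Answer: √45003 ≈ 212.14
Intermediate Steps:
C = 23606 (C = 8 - 1*(-23598) = 8 + 23598 = 23606)
√(C + 21397) = √(23606 + 21397) = √45003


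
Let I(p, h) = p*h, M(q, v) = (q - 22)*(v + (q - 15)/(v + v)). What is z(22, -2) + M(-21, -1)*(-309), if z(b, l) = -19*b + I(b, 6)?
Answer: 225593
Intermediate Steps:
M(q, v) = (-22 + q)*(v + (-15 + q)/(2*v)) (M(q, v) = (-22 + q)*(v + (-15 + q)/((2*v))) = (-22 + q)*(v + (-15 + q)*(1/(2*v))) = (-22 + q)*(v + (-15 + q)/(2*v)))
I(p, h) = h*p
z(b, l) = -13*b (z(b, l) = -19*b + 6*b = -13*b)
z(22, -2) + M(-21, -1)*(-309) = -13*22 + ((½)*(330 + (-21)² - 37*(-21) + 2*(-1)²*(-22 - 21))/(-1))*(-309) = -286 + ((½)*(-1)*(330 + 441 + 777 + 2*1*(-43)))*(-309) = -286 + ((½)*(-1)*(330 + 441 + 777 - 86))*(-309) = -286 + ((½)*(-1)*1462)*(-309) = -286 - 731*(-309) = -286 + 225879 = 225593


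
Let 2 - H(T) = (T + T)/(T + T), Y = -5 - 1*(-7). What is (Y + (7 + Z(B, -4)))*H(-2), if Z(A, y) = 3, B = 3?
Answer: 12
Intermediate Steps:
Y = 2 (Y = -5 + 7 = 2)
H(T) = 1 (H(T) = 2 - (T + T)/(T + T) = 2 - 2*T/(2*T) = 2 - 2*T*1/(2*T) = 2 - 1*1 = 2 - 1 = 1)
(Y + (7 + Z(B, -4)))*H(-2) = (2 + (7 + 3))*1 = (2 + 10)*1 = 12*1 = 12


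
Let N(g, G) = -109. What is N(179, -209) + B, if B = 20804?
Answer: 20695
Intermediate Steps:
N(179, -209) + B = -109 + 20804 = 20695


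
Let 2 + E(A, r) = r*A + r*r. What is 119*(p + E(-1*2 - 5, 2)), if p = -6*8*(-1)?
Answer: 4284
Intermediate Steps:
E(A, r) = -2 + r**2 + A*r (E(A, r) = -2 + (r*A + r*r) = -2 + (A*r + r**2) = -2 + (r**2 + A*r) = -2 + r**2 + A*r)
p = 48 (p = -48*(-1) = 48)
119*(p + E(-1*2 - 5, 2)) = 119*(48 + (-2 + 2**2 + (-1*2 - 5)*2)) = 119*(48 + (-2 + 4 + (-2 - 5)*2)) = 119*(48 + (-2 + 4 - 7*2)) = 119*(48 + (-2 + 4 - 14)) = 119*(48 - 12) = 119*36 = 4284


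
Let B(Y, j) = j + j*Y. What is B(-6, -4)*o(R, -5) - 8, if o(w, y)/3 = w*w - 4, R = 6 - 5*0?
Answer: 1912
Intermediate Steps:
B(Y, j) = j + Y*j
R = 6 (R = 6 + 0 = 6)
o(w, y) = -12 + 3*w² (o(w, y) = 3*(w*w - 4) = 3*(w² - 4) = 3*(-4 + w²) = -12 + 3*w²)
B(-6, -4)*o(R, -5) - 8 = (-4*(1 - 6))*(-12 + 3*6²) - 8 = (-4*(-5))*(-12 + 3*36) - 8 = 20*(-12 + 108) - 8 = 20*96 - 8 = 1920 - 8 = 1912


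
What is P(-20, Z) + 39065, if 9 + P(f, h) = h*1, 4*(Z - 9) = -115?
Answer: 156145/4 ≈ 39036.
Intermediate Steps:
Z = -79/4 (Z = 9 + (1/4)*(-115) = 9 - 115/4 = -79/4 ≈ -19.750)
P(f, h) = -9 + h (P(f, h) = -9 + h*1 = -9 + h)
P(-20, Z) + 39065 = (-9 - 79/4) + 39065 = -115/4 + 39065 = 156145/4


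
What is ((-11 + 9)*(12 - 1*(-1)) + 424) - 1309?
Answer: -911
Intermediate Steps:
((-11 + 9)*(12 - 1*(-1)) + 424) - 1309 = (-2*(12 + 1) + 424) - 1309 = (-2*13 + 424) - 1309 = (-26 + 424) - 1309 = 398 - 1309 = -911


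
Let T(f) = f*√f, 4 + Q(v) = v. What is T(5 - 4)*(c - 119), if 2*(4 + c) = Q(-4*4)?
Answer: -133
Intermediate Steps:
Q(v) = -4 + v
c = -14 (c = -4 + (-4 - 4*4)/2 = -4 + (-4 - 16)/2 = -4 + (½)*(-20) = -4 - 10 = -14)
T(f) = f^(3/2)
T(5 - 4)*(c - 119) = (5 - 4)^(3/2)*(-14 - 119) = 1^(3/2)*(-133) = 1*(-133) = -133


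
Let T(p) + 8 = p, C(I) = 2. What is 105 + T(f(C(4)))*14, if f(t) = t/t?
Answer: 7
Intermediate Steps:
f(t) = 1
T(p) = -8 + p
105 + T(f(C(4)))*14 = 105 + (-8 + 1)*14 = 105 - 7*14 = 105 - 98 = 7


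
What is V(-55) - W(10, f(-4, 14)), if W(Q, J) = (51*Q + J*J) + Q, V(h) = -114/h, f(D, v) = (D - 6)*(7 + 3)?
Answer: -578486/55 ≈ -10518.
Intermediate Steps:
f(D, v) = -60 + 10*D (f(D, v) = (-6 + D)*10 = -60 + 10*D)
W(Q, J) = J**2 + 52*Q (W(Q, J) = (51*Q + J**2) + Q = (J**2 + 51*Q) + Q = J**2 + 52*Q)
V(-55) - W(10, f(-4, 14)) = -114/(-55) - ((-60 + 10*(-4))**2 + 52*10) = -114*(-1/55) - ((-60 - 40)**2 + 520) = 114/55 - ((-100)**2 + 520) = 114/55 - (10000 + 520) = 114/55 - 1*10520 = 114/55 - 10520 = -578486/55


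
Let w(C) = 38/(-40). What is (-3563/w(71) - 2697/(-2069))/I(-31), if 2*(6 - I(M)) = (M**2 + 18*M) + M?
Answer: -147488183/7075980 ≈ -20.844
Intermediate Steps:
w(C) = -19/20 (w(C) = 38*(-1/40) = -19/20)
I(M) = 6 - 19*M/2 - M**2/2 (I(M) = 6 - ((M**2 + 18*M) + M)/2 = 6 - (M**2 + 19*M)/2 = 6 + (-19*M/2 - M**2/2) = 6 - 19*M/2 - M**2/2)
(-3563/w(71) - 2697/(-2069))/I(-31) = (-3563/(-19/20) - 2697/(-2069))/(6 - 19/2*(-31) - 1/2*(-31)**2) = (-3563*(-20/19) - 2697*(-1/2069))/(6 + 589/2 - 1/2*961) = (71260/19 + 2697/2069)/(6 + 589/2 - 961/2) = (147488183/39311)/(-180) = (147488183/39311)*(-1/180) = -147488183/7075980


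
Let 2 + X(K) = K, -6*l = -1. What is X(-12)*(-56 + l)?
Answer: 2345/3 ≈ 781.67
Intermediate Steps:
l = ⅙ (l = -⅙*(-1) = ⅙ ≈ 0.16667)
X(K) = -2 + K
X(-12)*(-56 + l) = (-2 - 12)*(-56 + ⅙) = -14*(-335/6) = 2345/3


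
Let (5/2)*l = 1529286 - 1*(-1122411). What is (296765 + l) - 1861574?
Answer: -2520651/5 ≈ -5.0413e+5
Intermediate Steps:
l = 5303394/5 (l = 2*(1529286 - 1*(-1122411))/5 = 2*(1529286 + 1122411)/5 = (⅖)*2651697 = 5303394/5 ≈ 1.0607e+6)
(296765 + l) - 1861574 = (296765 + 5303394/5) - 1861574 = 6787219/5 - 1861574 = -2520651/5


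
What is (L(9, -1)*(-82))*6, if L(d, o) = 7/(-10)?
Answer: 1722/5 ≈ 344.40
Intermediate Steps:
L(d, o) = -7/10 (L(d, o) = 7*(-⅒) = -7/10)
(L(9, -1)*(-82))*6 = -7/10*(-82)*6 = (287/5)*6 = 1722/5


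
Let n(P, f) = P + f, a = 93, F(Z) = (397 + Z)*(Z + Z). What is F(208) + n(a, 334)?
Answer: 252107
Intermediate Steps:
F(Z) = 2*Z*(397 + Z) (F(Z) = (397 + Z)*(2*Z) = 2*Z*(397 + Z))
F(208) + n(a, 334) = 2*208*(397 + 208) + (93 + 334) = 2*208*605 + 427 = 251680 + 427 = 252107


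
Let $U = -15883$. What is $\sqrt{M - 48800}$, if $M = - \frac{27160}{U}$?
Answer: $\frac{2 i \sqrt{62807803270}}{2269} \approx 220.9 i$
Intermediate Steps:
$M = \frac{3880}{2269}$ ($M = - \frac{27160}{-15883} = \left(-27160\right) \left(- \frac{1}{15883}\right) = \frac{3880}{2269} \approx 1.71$)
$\sqrt{M - 48800} = \sqrt{\frac{3880}{2269} - 48800} = \sqrt{- \frac{110723320}{2269}} = \frac{2 i \sqrt{62807803270}}{2269}$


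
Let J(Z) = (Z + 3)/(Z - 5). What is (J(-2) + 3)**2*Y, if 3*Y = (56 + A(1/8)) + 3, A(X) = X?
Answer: 23650/147 ≈ 160.88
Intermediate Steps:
J(Z) = (3 + Z)/(-5 + Z)
Y = 473/24 (Y = ((56 + 1/8) + 3)/3 = (449/8 + 3)/3 = (1/3)*(473/8) = 473/24 ≈ 19.708)
(J(-2) + 3)**2*Y = ((3 - 2)/(-5 - 2) + 3)**2*(473/24) = (1/(-7) + 3)**2*(473/24) = (-1/7*1 + 3)**2*(473/24) = (-1/7 + 3)**2*(473/24) = (20/7)**2*(473/24) = (400/49)*(473/24) = 23650/147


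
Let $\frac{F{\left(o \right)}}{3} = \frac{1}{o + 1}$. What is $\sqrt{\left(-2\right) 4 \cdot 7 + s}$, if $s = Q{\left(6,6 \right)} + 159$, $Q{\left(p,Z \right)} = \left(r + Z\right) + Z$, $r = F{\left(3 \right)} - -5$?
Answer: $\frac{\sqrt{483}}{2} \approx 10.989$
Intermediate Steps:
$F{\left(o \right)} = \frac{3}{1 + o}$ ($F{\left(o \right)} = \frac{3}{o + 1} = \frac{3}{1 + o}$)
$r = \frac{23}{4}$ ($r = \frac{3}{1 + 3} - -5 = \frac{3}{4} + 5 = \frac{23}{4} \approx 5.75$)
$Q{\left(p,Z \right)} = \frac{23}{4} + 2 Z$ ($Q{\left(p,Z \right)} = \left(\frac{23}{4} + Z\right) + Z = \frac{23}{4} + 2 Z$)
$s = \frac{707}{4}$ ($s = \left(\frac{23}{4} + 2 \cdot 6\right) + 159 = \left(\frac{23}{4} + 12\right) + 159 = \frac{71}{4} + 159 = \frac{707}{4} \approx 176.75$)
$\sqrt{\left(-2\right) 4 \cdot 7 + s} = \sqrt{\left(-2\right) 4 \cdot 7 + \frac{707}{4}} = \sqrt{\left(-8\right) 7 + \frac{707}{4}} = \sqrt{-56 + \frac{707}{4}} = \sqrt{\frac{483}{4}} = \frac{\sqrt{483}}{2}$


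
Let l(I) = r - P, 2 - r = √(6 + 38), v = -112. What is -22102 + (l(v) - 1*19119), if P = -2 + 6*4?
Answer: -41241 - 2*√11 ≈ -41248.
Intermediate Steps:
P = 22 (P = -2 + 24 = 22)
r = 2 - 2*√11 (r = 2 - √(6 + 38) = 2 - √44 = 2 - 2*√11 ≈ -4.6332)
l(I) = -20 - 2*√11 (l(I) = (2 - 2*√11) - 1*22 = (2 - 2*√11) - 22 = -20 - 2*√11)
-22102 + (l(v) - 1*19119) = -22102 + ((-20 - 2*√11) - 1*19119) = -22102 + ((-20 - 2*√11) - 19119) = -22102 + (-19139 - 2*√11) = -41241 - 2*√11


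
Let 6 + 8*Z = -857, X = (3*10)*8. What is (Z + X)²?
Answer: 1117249/64 ≈ 17457.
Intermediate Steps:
X = 240 (X = 30*8 = 240)
Z = -863/8 (Z = -¾ + (⅛)*(-857) = -¾ - 857/8 = -863/8 ≈ -107.88)
(Z + X)² = (-863/8 + 240)² = (1057/8)² = 1117249/64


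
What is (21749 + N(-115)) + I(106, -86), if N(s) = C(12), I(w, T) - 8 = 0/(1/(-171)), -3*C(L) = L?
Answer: 21753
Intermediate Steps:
C(L) = -L/3
I(w, T) = 8 (I(w, T) = 8 + 0/(1/(-171)) = 8 + 0/(-1/171) = 8 + 0*(-171) = 8 + 0 = 8)
N(s) = -4 (N(s) = -⅓*12 = -4)
(21749 + N(-115)) + I(106, -86) = (21749 - 4) + 8 = 21745 + 8 = 21753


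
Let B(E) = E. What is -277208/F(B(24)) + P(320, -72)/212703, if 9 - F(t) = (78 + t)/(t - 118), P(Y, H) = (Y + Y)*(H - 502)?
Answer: -461905645028/16803537 ≈ -27489.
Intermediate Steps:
P(Y, H) = 2*Y*(-502 + H) (P(Y, H) = (2*Y)*(-502 + H) = 2*Y*(-502 + H))
F(t) = 9 - (78 + t)/(-118 + t) (F(t) = 9 - (78 + t)/(t - 118) = 9 - (78 + t)/(-118 + t))
-277208/F(B(24)) + P(320, -72)/212703 = -277208*(-118 + 24)/(4*(-285 + 2*24)) + (2*320*(-502 - 72))/212703 = -277208*(-47/(2*(-285 + 48))) + (2*320*(-574))*(1/212703) = -277208/(4*(-1/94)*(-237)) - 367360*1/212703 = -277208/474/47 - 367360/212703 = -277208*47/474 - 367360/212703 = -6514388/237 - 367360/212703 = -461905645028/16803537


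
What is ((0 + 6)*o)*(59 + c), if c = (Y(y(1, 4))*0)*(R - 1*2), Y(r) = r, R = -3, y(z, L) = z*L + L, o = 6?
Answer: 2124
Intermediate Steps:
y(z, L) = L + L*z (y(z, L) = L*z + L = L + L*z)
c = 0 (c = ((4*(1 + 1))*0)*(-3 - 1*2) = ((4*2)*0)*(-3 - 2) = (8*0)*(-5) = 0*(-5) = 0)
((0 + 6)*o)*(59 + c) = ((0 + 6)*6)*(59 + 0) = (6*6)*59 = 36*59 = 2124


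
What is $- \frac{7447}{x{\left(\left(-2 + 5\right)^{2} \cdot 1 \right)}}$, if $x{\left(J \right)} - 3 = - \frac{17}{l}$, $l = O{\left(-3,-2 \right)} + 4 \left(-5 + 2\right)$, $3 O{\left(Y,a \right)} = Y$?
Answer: $- \frac{96811}{56} \approx -1728.8$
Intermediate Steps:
$O{\left(Y,a \right)} = \frac{Y}{3}$
$l = -13$ ($l = \frac{1}{3} \left(-3\right) + 4 \left(-5 + 2\right) = -1 + 4 \left(-3\right) = -1 - 12 = -13$)
$x{\left(J \right)} = \frac{56}{13}$ ($x{\left(J \right)} = 3 - \frac{17}{-13} = 3 - - \frac{17}{13} = 3 + \frac{17}{13} = \frac{56}{13}$)
$- \frac{7447}{x{\left(\left(-2 + 5\right)^{2} \cdot 1 \right)}} = - \frac{7447}{\frac{56}{13}} = \left(-7447\right) \frac{13}{56} = - \frac{96811}{56}$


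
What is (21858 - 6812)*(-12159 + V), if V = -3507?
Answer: -235710636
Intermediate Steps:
(21858 - 6812)*(-12159 + V) = (21858 - 6812)*(-12159 - 3507) = 15046*(-15666) = -235710636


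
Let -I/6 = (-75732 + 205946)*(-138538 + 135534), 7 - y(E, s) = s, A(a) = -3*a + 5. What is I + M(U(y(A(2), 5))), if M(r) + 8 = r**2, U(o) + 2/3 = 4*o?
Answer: 21122794636/9 ≈ 2.3470e+9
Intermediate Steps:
A(a) = 5 - 3*a
y(E, s) = 7 - s
U(o) = -2/3 + 4*o
I = 2346977136 (I = -6*(-75732 + 205946)*(-138538 + 135534) = -781284*(-3004) = -6*(-391162856) = 2346977136)
M(r) = -8 + r**2
I + M(U(y(A(2), 5))) = 2346977136 + (-8 + (-2/3 + 4*(7 - 1*5))**2) = 2346977136 + (-8 + (-2/3 + 4*(7 - 5))**2) = 2346977136 + (-8 + (-2/3 + 4*2)**2) = 2346977136 + (-8 + (-2/3 + 8)**2) = 2346977136 + (-8 + (22/3)**2) = 2346977136 + (-8 + 484/9) = 2346977136 + 412/9 = 21122794636/9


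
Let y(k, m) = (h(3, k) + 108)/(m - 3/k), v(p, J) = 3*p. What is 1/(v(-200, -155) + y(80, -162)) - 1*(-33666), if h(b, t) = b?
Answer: 87382118639/2595560 ≈ 33666.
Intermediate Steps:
y(k, m) = 111/(m - 3/k) (y(k, m) = (3 + 108)/(m - 3/k) = 111/(m - 3/k))
1/(v(-200, -155) + y(80, -162)) - 1*(-33666) = 1/(3*(-200) + 111*80/(-3 + 80*(-162))) - 1*(-33666) = 1/(-600 + 111*80/(-3 - 12960)) + 33666 = 1/(-600 + 111*80/(-12963)) + 33666 = 1/(-600 + 111*80*(-1/12963)) + 33666 = 1/(-600 - 2960/4321) + 33666 = 1/(-2595560/4321) + 33666 = -4321/2595560 + 33666 = 87382118639/2595560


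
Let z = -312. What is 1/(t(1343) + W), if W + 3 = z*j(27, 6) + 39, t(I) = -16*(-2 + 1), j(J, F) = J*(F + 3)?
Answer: -1/75764 ≈ -1.3199e-5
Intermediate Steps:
j(J, F) = J*(3 + F)
t(I) = 16 (t(I) = -16*(-1) = 16)
W = -75780 (W = -3 + (-8424*(3 + 6) + 39) = -3 + (-8424*9 + 39) = -3 + (-312*243 + 39) = -3 + (-75816 + 39) = -3 - 75777 = -75780)
1/(t(1343) + W) = 1/(16 - 75780) = 1/(-75764) = -1/75764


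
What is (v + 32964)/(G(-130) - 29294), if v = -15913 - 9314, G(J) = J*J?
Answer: -7737/12394 ≈ -0.62425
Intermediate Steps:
G(J) = J**2
v = -25227
(v + 32964)/(G(-130) - 29294) = (-25227 + 32964)/((-130)**2 - 29294) = 7737/(16900 - 29294) = 7737/(-12394) = 7737*(-1/12394) = -7737/12394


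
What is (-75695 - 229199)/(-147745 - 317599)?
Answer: 152447/232672 ≈ 0.65520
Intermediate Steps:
(-75695 - 229199)/(-147745 - 317599) = -304894/(-465344) = -304894*(-1/465344) = 152447/232672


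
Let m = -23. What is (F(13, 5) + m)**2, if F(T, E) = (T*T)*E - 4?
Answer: 669124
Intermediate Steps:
F(T, E) = -4 + E*T**2 (F(T, E) = T**2*E - 4 = E*T**2 - 4 = -4 + E*T**2)
(F(13, 5) + m)**2 = ((-4 + 5*13**2) - 23)**2 = ((-4 + 5*169) - 23)**2 = ((-4 + 845) - 23)**2 = (841 - 23)**2 = 818**2 = 669124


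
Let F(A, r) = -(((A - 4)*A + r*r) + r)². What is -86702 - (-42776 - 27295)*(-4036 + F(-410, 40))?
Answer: -2058062939305658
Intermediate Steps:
F(A, r) = -(r + r² + A*(-4 + A))² (F(A, r) = -(((-4 + A)*A + r²) + r)² = -((A*(-4 + A) + r²) + r)² = -((r² + A*(-4 + A)) + r)² = -(r + r² + A*(-4 + A))²)
-86702 - (-42776 - 27295)*(-4036 + F(-410, 40)) = -86702 - (-42776 - 27295)*(-4036 - (40 + (-410)² + 40² - 4*(-410))²) = -86702 - (-70071)*(-4036 - (40 + 168100 + 1600 + 1640)²) = -86702 - (-70071)*(-4036 - 1*171380²) = -86702 - (-70071)*(-4036 - 1*29371104400) = -86702 - (-70071)*(-4036 - 29371104400) = -86702 - (-70071)*(-29371108436) = -86702 - 1*2058062939218956 = -86702 - 2058062939218956 = -2058062939305658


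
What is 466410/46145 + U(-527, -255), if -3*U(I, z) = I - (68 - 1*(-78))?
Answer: 6490963/27687 ≈ 234.44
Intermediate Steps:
U(I, z) = 146/3 - I/3 (U(I, z) = -(I - (68 - 1*(-78)))/3 = -(I - (68 + 78))/3 = -(I - 1*146)/3 = -(I - 146)/3 = -(-146 + I)/3 = 146/3 - I/3)
466410/46145 + U(-527, -255) = 466410/46145 + (146/3 - ⅓*(-527)) = 466410*(1/46145) + (146/3 + 527/3) = 93282/9229 + 673/3 = 6490963/27687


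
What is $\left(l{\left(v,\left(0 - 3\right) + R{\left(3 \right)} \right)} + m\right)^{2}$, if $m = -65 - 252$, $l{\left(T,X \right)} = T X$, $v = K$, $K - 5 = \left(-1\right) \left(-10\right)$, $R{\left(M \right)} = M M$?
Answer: $51529$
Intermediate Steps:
$R{\left(M \right)} = M^{2}$
$K = 15$ ($K = 5 - -10 = 5 + 10 = 15$)
$v = 15$
$m = -317$ ($m = -65 - 252 = -317$)
$\left(l{\left(v,\left(0 - 3\right) + R{\left(3 \right)} \right)} + m\right)^{2} = \left(15 \left(\left(0 - 3\right) + 3^{2}\right) - 317\right)^{2} = \left(15 \left(-3 + 9\right) - 317\right)^{2} = \left(15 \cdot 6 - 317\right)^{2} = \left(90 - 317\right)^{2} = \left(-227\right)^{2} = 51529$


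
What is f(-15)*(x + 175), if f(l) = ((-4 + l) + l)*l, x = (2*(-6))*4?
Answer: 64770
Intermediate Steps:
x = -48 (x = -12*4 = -48)
f(l) = l*(-4 + 2*l) (f(l) = (-4 + 2*l)*l = l*(-4 + 2*l))
f(-15)*(x + 175) = (2*(-15)*(-2 - 15))*(-48 + 175) = (2*(-15)*(-17))*127 = 510*127 = 64770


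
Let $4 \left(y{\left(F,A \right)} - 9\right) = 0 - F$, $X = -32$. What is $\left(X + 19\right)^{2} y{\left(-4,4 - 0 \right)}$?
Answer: $1690$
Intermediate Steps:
$y{\left(F,A \right)} = 9 - \frac{F}{4}$ ($y{\left(F,A \right)} = 9 + \frac{0 - F}{4} = 9 + \frac{\left(-1\right) F}{4} = 9 - \frac{F}{4}$)
$\left(X + 19\right)^{2} y{\left(-4,4 - 0 \right)} = \left(-32 + 19\right)^{2} \left(9 - -1\right) = \left(-13\right)^{2} \left(9 + 1\right) = 169 \cdot 10 = 1690$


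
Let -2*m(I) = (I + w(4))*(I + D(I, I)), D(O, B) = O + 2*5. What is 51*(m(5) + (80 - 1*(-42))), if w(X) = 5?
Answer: 1122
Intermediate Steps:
D(O, B) = 10 + O (D(O, B) = O + 10 = 10 + O)
m(I) = -(5 + I)*(10 + 2*I)/2 (m(I) = -(I + 5)*(I + (10 + I))/2 = -(5 + I)*(10 + 2*I)/2)
51*(m(5) + (80 - 1*(-42))) = 51*((-25 - 1*5**2 - 10*5) + (80 - 1*(-42))) = 51*((-25 - 1*25 - 50) + (80 + 42)) = 51*((-25 - 25 - 50) + 122) = 51*(-100 + 122) = 51*22 = 1122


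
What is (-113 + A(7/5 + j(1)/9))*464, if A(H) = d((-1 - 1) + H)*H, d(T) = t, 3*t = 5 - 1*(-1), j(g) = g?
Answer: -2296336/45 ≈ -51030.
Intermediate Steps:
t = 2 (t = (5 - 1*(-1))/3 = (5 + 1)/3 = (⅓)*6 = 2)
d(T) = 2
A(H) = 2*H
(-113 + A(7/5 + j(1)/9))*464 = (-113 + 2*(7/5 + 1/9))*464 = (-113 + 2*(7*(⅕) + 1*(⅑)))*464 = (-113 + 2*(7/5 + ⅑))*464 = (-113 + 2*(68/45))*464 = (-113 + 136/45)*464 = -4949/45*464 = -2296336/45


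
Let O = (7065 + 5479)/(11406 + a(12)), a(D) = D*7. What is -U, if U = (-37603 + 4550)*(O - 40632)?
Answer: -7715382246104/5745 ≈ -1.3430e+9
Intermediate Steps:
a(D) = 7*D
O = 6272/5745 (O = (7065 + 5479)/(11406 + 7*12) = 12544/(11406 + 84) = 12544/11490 = 12544*(1/11490) = 6272/5745 ≈ 1.0917)
U = 7715382246104/5745 (U = (-37603 + 4550)*(6272/5745 - 40632) = -33053*(-233424568/5745) = 7715382246104/5745 ≈ 1.3430e+9)
-U = -1*7715382246104/5745 = -7715382246104/5745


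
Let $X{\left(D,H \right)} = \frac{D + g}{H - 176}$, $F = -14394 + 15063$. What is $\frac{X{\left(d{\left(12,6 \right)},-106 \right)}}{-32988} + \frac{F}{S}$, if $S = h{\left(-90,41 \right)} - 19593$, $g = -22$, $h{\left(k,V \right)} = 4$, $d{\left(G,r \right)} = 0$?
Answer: $- \frac{3111940531}{91114472412} \approx -0.034154$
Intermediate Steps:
$F = 669$
$S = -19589$ ($S = 4 - 19593 = -19589$)
$X{\left(D,H \right)} = \frac{-22 + D}{-176 + H}$ ($X{\left(D,H \right)} = \frac{D - 22}{H - 176} = \frac{-22 + D}{-176 + H}$)
$\frac{X{\left(d{\left(12,6 \right)},-106 \right)}}{-32988} + \frac{F}{S} = \frac{\frac{1}{-176 - 106} \left(-22 + 0\right)}{-32988} + \frac{669}{-19589} = \frac{1}{-282} \left(-22\right) \left(- \frac{1}{32988}\right) + 669 \left(- \frac{1}{19589}\right) = \left(- \frac{1}{282}\right) \left(-22\right) \left(- \frac{1}{32988}\right) - \frac{669}{19589} = \frac{11}{141} \left(- \frac{1}{32988}\right) - \frac{669}{19589} = - \frac{11}{4651308} - \frac{669}{19589} = - \frac{3111940531}{91114472412}$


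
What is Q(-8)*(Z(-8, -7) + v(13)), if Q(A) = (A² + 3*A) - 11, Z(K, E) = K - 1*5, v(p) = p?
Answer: 0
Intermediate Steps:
Z(K, E) = -5 + K (Z(K, E) = K - 5 = -5 + K)
Q(A) = -11 + A² + 3*A
Q(-8)*(Z(-8, -7) + v(13)) = (-11 + (-8)² + 3*(-8))*((-5 - 8) + 13) = (-11 + 64 - 24)*(-13 + 13) = 29*0 = 0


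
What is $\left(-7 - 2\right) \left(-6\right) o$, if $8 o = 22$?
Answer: $\frac{297}{2} \approx 148.5$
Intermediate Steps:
$o = \frac{11}{4}$ ($o = \frac{1}{8} \cdot 22 = \frac{11}{4} \approx 2.75$)
$\left(-7 - 2\right) \left(-6\right) o = \left(-7 - 2\right) \left(-6\right) \frac{11}{4} = \left(-9\right) \left(-6\right) \frac{11}{4} = 54 \cdot \frac{11}{4} = \frac{297}{2}$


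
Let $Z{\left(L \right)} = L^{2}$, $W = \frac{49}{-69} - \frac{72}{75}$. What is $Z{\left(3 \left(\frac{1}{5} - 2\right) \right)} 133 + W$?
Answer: $\frac{6687152}{1725} \approx 3876.6$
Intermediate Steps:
$W = - \frac{2881}{1725}$ ($W = 49 \left(- \frac{1}{69}\right) - \frac{24}{25} = - \frac{49}{69} - \frac{24}{25} = - \frac{2881}{1725} \approx -1.6701$)
$Z{\left(3 \left(\frac{1}{5} - 2\right) \right)} 133 + W = \left(3 \left(\frac{1}{5} - 2\right)\right)^{2} \cdot 133 - \frac{2881}{1725} = \left(3 \left(- \frac{9}{5}\right)\right)^{2} \cdot 133 - \frac{2881}{1725} = \left(- \frac{27}{5}\right)^{2} \cdot 133 - \frac{2881}{1725} = \frac{729}{25} \cdot 133 - \frac{2881}{1725} = \frac{96957}{25} - \frac{2881}{1725} = \frac{6687152}{1725}$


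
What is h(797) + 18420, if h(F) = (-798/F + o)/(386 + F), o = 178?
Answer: 17367456488/942851 ≈ 18420.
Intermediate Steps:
h(F) = (178 - 798/F)/(386 + F) (h(F) = (-798/F + 178)/(386 + F) = (178 - 798/F)/(386 + F))
h(797) + 18420 = 2*(-399 + 89*797)/(797*(386 + 797)) + 18420 = 2*(1/797)*(-399 + 70933)/1183 + 18420 = 2*(1/797)*(1/1183)*70534 + 18420 = 141068/942851 + 18420 = 17367456488/942851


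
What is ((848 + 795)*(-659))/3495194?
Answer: -1082737/3495194 ≈ -0.30978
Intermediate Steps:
((848 + 795)*(-659))/3495194 = (1643*(-659))*(1/3495194) = -1082737*1/3495194 = -1082737/3495194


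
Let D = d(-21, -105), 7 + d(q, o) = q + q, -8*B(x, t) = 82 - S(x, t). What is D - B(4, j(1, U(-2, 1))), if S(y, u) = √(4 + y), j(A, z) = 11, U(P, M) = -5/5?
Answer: -155/4 - √2/4 ≈ -39.104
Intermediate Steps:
U(P, M) = -1 (U(P, M) = -5*⅕ = -1)
B(x, t) = -41/4 + √(4 + x)/8 (B(x, t) = -(82 - √(4 + x))/8 = -41/4 + √(4 + x)/8)
d(q, o) = -7 + 2*q (d(q, o) = -7 + (q + q) = -7 + 2*q)
D = -49 (D = -7 + 2*(-21) = -7 - 42 = -49)
D - B(4, j(1, U(-2, 1))) = -49 - (-41/4 + √(4 + 4)/8) = -49 - (-41/4 + √8/8) = -49 - (-41/4 + (2*√2)/8) = -49 - (-41/4 + √2/4) = -49 + (41/4 - √2/4) = -155/4 - √2/4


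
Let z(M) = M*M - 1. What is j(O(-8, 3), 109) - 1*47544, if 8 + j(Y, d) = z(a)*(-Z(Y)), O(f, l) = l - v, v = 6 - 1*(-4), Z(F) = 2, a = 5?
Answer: -47600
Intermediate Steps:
v = 10 (v = 6 + 4 = 10)
z(M) = -1 + M**2 (z(M) = M**2 - 1 = -1 + M**2)
O(f, l) = -10 + l (O(f, l) = l - 1*10 = l - 10 = -10 + l)
j(Y, d) = -56 (j(Y, d) = -8 + (-1 + 5**2)*(-1*2) = -8 + (-1 + 25)*(-2) = -8 + 24*(-2) = -8 - 48 = -56)
j(O(-8, 3), 109) - 1*47544 = -56 - 1*47544 = -56 - 47544 = -47600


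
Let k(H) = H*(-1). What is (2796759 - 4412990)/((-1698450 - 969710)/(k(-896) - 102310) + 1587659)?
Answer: -81954225317/80506758993 ≈ -1.0180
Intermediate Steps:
k(H) = -H
(2796759 - 4412990)/((-1698450 - 969710)/(k(-896) - 102310) + 1587659) = (2796759 - 4412990)/((-1698450 - 969710)/(-1*(-896) - 102310) + 1587659) = -1616231/(-2668160/(896 - 102310) + 1587659) = -1616231/(-2668160/(-101414) + 1587659) = -1616231/(-2668160*(-1/101414) + 1587659) = -1616231/(1334080/50707 + 1587659) = -1616231/80506758993/50707 = -1616231*50707/80506758993 = -81954225317/80506758993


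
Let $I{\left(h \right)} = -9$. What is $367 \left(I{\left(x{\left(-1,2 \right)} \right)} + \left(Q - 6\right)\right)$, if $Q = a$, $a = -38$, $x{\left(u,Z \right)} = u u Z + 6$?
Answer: $-19451$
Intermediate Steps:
$x{\left(u,Z \right)} = 6 + Z u^{2}$ ($x{\left(u,Z \right)} = u^{2} Z + 6 = Z u^{2} + 6 = 6 + Z u^{2}$)
$Q = -38$
$367 \left(I{\left(x{\left(-1,2 \right)} \right)} + \left(Q - 6\right)\right) = 367 \left(-9 - 44\right) = 367 \left(-53\right) = -19451$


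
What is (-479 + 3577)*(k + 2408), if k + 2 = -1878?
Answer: 1635744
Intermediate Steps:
k = -1880 (k = -2 - 1878 = -1880)
(-479 + 3577)*(k + 2408) = (-479 + 3577)*(-1880 + 2408) = 3098*528 = 1635744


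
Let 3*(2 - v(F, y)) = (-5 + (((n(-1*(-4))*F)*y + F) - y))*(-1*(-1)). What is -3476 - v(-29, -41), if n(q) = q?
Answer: -5671/3 ≈ -1890.3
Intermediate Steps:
v(F, y) = 11/3 - F/3 + y/3 - 4*F*y/3 (v(F, y) = 2 - (-5 + ((((-1*(-4))*F)*y + F) - y))*(-1*(-1))/3 = 2 - (-5 + (((4*F)*y + F) - y))/3 = 2 - (-5 + ((4*F*y + F) - y))/3 = 2 - (-5 + ((F + 4*F*y) - y))/3 = 2 - (-5 + (F - y + 4*F*y))/3 = 2 - (-5 + F - y + 4*F*y)/3 = 2 + (5/3 - F/3 + y/3 - 4*F*y/3) = 11/3 - F/3 + y/3 - 4*F*y/3)
-3476 - v(-29, -41) = -3476 - (11/3 - ⅓*(-29) + (⅓)*(-41) - 4/3*(-29)*(-41)) = -3476 - (11/3 + 29/3 - 41/3 - 4756/3) = -3476 - 1*(-4757/3) = -3476 + 4757/3 = -5671/3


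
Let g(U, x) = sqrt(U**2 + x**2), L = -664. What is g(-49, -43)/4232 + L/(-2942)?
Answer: 332/1471 + 5*sqrt(170)/4232 ≈ 0.24110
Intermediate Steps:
g(-49, -43)/4232 + L/(-2942) = sqrt((-49)**2 + (-43)**2)/4232 - 664/(-2942) = sqrt(2401 + 1849)*(1/4232) - 664*(-1/2942) = sqrt(4250)*(1/4232) + 332/1471 = (5*sqrt(170))*(1/4232) + 332/1471 = 5*sqrt(170)/4232 + 332/1471 = 332/1471 + 5*sqrt(170)/4232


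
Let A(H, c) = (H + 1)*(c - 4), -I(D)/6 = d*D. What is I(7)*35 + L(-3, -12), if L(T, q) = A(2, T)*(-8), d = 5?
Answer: -7182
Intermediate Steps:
I(D) = -30*D
A(H, c) = (1 + H)*(-4 + c)
L(T, q) = 96 - 24*T (L(T, q) = (-4 + T - 4*2 + 2*T)*(-8) = (-4 + T - 8 + 2*T)*(-8) = (-12 + 3*T)*(-8) = 96 - 24*T)
I(7)*35 + L(-3, -12) = -30*7*35 + (96 - 24*(-3)) = -210*35 + (96 + 72) = -7350 + 168 = -7182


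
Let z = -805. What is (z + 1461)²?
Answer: 430336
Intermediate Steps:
(z + 1461)² = (-805 + 1461)² = 656² = 430336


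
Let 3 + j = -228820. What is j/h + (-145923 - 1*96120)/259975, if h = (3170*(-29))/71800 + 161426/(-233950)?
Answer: 29651411584673383/255326387025 ≈ 1.1613e+5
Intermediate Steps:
j = -228823 (j = -3 - 228820 = -228823)
h = -330974103/167976100 (h = -91930*1/71800 + 161426*(-1/233950) = -9193/7180 - 80713/116975 = -330974103/167976100 ≈ -1.9704)
j/h + (-145923 - 1*96120)/259975 = -228823/(-330974103/167976100) + (-145923 - 1*96120)/259975 = -228823*(-167976100/330974103) + (-145923 - 96120)*(1/259975) = 114055771900/982119 - 242043*1/259975 = 114055771900/982119 - 242043/259975 = 29651411584673383/255326387025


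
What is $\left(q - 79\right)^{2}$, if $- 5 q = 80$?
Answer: $9025$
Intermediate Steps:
$q = -16$ ($q = \left(- \frac{1}{5}\right) 80 = -16$)
$\left(q - 79\right)^{2} = \left(-16 - 79\right)^{2} = \left(-95\right)^{2} = 9025$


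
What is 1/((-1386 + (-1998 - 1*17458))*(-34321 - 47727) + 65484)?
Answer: 1/1710109900 ≈ 5.8476e-10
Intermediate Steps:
1/((-1386 + (-1998 - 1*17458))*(-34321 - 47727) + 65484) = 1/((-1386 + (-1998 - 17458))*(-82048) + 65484) = 1/((-1386 - 19456)*(-82048) + 65484) = 1/(-20842*(-82048) + 65484) = 1/(1710044416 + 65484) = 1/1710109900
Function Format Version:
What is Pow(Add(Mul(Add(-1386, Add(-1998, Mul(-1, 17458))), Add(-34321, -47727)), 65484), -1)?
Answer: Rational(1, 1710109900) ≈ 5.8476e-10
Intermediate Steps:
Pow(Add(Mul(Add(-1386, Add(-1998, Mul(-1, 17458))), Add(-34321, -47727)), 65484), -1) = Pow(Add(Mul(Add(-1386, Add(-1998, -17458)), -82048), 65484), -1) = Pow(Add(Mul(Add(-1386, -19456), -82048), 65484), -1) = Pow(Add(Mul(-20842, -82048), 65484), -1) = Pow(Add(1710044416, 65484), -1) = Pow(1710109900, -1) = Rational(1, 1710109900)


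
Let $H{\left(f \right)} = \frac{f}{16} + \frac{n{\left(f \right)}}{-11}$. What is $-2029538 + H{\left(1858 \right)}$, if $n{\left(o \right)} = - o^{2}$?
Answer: $- \frac{150971813}{88} \approx -1.7156 \cdot 10^{6}$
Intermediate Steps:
$H{\left(f \right)} = \frac{f^{2}}{11} + \frac{f}{16}$ ($H{\left(f \right)} = \frac{f}{16} + \frac{\left(-1\right) f^{2}}{-11} = f \frac{1}{16} + - f^{2} \left(- \frac{1}{11}\right) = \frac{f}{16} + \frac{f^{2}}{11} = \frac{f^{2}}{11} + \frac{f}{16}$)
$-2029538 + H{\left(1858 \right)} = -2029538 + \frac{1}{176} \cdot 1858 \left(11 + 16 \cdot 1858\right) = -2029538 + \frac{1}{176} \cdot 1858 \left(11 + 29728\right) = -2029538 + \frac{1}{176} \cdot 1858 \cdot 29739 = -2029538 + \frac{27627531}{88} = - \frac{150971813}{88}$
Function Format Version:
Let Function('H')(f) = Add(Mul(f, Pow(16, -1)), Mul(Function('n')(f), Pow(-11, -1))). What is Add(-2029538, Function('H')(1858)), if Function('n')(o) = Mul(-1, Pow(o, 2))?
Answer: Rational(-150971813, 88) ≈ -1.7156e+6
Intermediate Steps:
Function('H')(f) = Add(Mul(Rational(1, 11), Pow(f, 2)), Mul(Rational(1, 16), f)) (Function('H')(f) = Add(Mul(f, Pow(16, -1)), Mul(Mul(-1, Pow(f, 2)), Pow(-11, -1))) = Add(Mul(f, Rational(1, 16)), Mul(Mul(-1, Pow(f, 2)), Rational(-1, 11))) = Add(Mul(Rational(1, 16), f), Mul(Rational(1, 11), Pow(f, 2))) = Add(Mul(Rational(1, 11), Pow(f, 2)), Mul(Rational(1, 16), f)))
Add(-2029538, Function('H')(1858)) = Add(-2029538, Mul(Rational(1, 176), 1858, Add(11, Mul(16, 1858)))) = Add(-2029538, Mul(Rational(1, 176), 1858, Add(11, 29728))) = Add(-2029538, Mul(Rational(1, 176), 1858, 29739)) = Add(-2029538, Rational(27627531, 88)) = Rational(-150971813, 88)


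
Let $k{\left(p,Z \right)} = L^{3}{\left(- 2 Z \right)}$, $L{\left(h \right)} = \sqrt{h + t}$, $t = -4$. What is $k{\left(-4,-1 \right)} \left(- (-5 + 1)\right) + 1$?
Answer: $1 - 8 i \sqrt{2} \approx 1.0 - 11.314 i$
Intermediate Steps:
$L{\left(h \right)} = \sqrt{-4 + h}$ ($L{\left(h \right)} = \sqrt{h - 4} = \sqrt{-4 + h}$)
$k{\left(p,Z \right)} = \left(-4 - 2 Z\right)^{\frac{3}{2}}$ ($k{\left(p,Z \right)} = \left(\sqrt{-4 - 2 Z}\right)^{3} = \left(-4 - 2 Z\right)^{\frac{3}{2}}$)
$k{\left(-4,-1 \right)} \left(- (-5 + 1)\right) + 1 = 2 \sqrt{2} \left(-2 - -1\right)^{\frac{3}{2}} \left(- (-5 + 1)\right) + 1 = 2 \sqrt{2} \left(-2 + 1\right)^{\frac{3}{2}} \left(\left(-1\right) \left(-4\right)\right) + 1 = 2 \sqrt{2} \left(-1\right)^{\frac{3}{2}} \cdot 4 + 1 = 2 \sqrt{2} \left(- i\right) 4 + 1 = - 2 i \sqrt{2} \cdot 4 + 1 = - 8 i \sqrt{2} + 1 = 1 - 8 i \sqrt{2}$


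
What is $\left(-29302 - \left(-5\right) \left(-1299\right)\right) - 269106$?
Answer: $-304903$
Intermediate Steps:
$\left(-29302 - \left(-5\right) \left(-1299\right)\right) - 269106 = \left(-29302 - 6495\right) - 269106 = -35797 - 269106 = -304903$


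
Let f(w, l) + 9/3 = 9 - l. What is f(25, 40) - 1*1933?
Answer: -1967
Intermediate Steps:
f(w, l) = 6 - l (f(w, l) = -3 + (9 - l) = 6 - l)
f(25, 40) - 1*1933 = (6 - 1*40) - 1*1933 = (6 - 40) - 1933 = -34 - 1933 = -1967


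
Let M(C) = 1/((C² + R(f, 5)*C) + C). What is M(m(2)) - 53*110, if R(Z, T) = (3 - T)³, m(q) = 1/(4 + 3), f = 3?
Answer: -279889/48 ≈ -5831.0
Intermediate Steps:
m(q) = ⅐ (m(q) = 1/7 = ⅐)
M(C) = 1/(C² - 7*C) (M(C) = 1/((C² + (-(-3 + 5)³)*C) + C) = 1/((C² + (-1*2³)*C) + C) = 1/((C² + (-1*8)*C) + C) = 1/((C² - 8*C) + C) = 1/(C² - 7*C))
M(m(2)) - 53*110 = 1/((⅐)*(-7 + ⅐)) - 53*110 = 7/(-48/7) - 5830 = 7*(-7/48) - 5830 = -49/48 - 5830 = -279889/48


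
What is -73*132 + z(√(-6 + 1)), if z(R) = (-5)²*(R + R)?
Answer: -9636 + 50*I*√5 ≈ -9636.0 + 111.8*I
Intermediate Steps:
z(R) = 50*R (z(R) = 25*(2*R) = 50*R)
-73*132 + z(√(-6 + 1)) = -73*132 + 50*√(-6 + 1) = -9636 + 50*√(-5) = -9636 + 50*(I*√5) = -9636 + 50*I*√5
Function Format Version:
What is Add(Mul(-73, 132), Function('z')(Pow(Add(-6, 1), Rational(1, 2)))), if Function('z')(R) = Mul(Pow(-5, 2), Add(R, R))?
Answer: Add(-9636, Mul(50, I, Pow(5, Rational(1, 2)))) ≈ Add(-9636.0, Mul(111.80, I))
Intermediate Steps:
Function('z')(R) = Mul(50, R) (Function('z')(R) = Mul(25, Mul(2, R)) = Mul(50, R))
Add(Mul(-73, 132), Function('z')(Pow(Add(-6, 1), Rational(1, 2)))) = Add(Mul(-73, 132), Mul(50, Pow(Add(-6, 1), Rational(1, 2)))) = Add(-9636, Mul(50, Pow(-5, Rational(1, 2)))) = Add(-9636, Mul(50, Mul(I, Pow(5, Rational(1, 2))))) = Add(-9636, Mul(50, I, Pow(5, Rational(1, 2))))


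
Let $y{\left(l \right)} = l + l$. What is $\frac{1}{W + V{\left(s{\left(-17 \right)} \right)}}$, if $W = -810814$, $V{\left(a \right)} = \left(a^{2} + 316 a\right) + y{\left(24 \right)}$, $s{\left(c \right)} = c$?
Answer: $- \frac{1}{815849} \approx -1.2257 \cdot 10^{-6}$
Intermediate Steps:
$y{\left(l \right)} = 2 l$
$V{\left(a \right)} = 48 + a^{2} + 316 a$ ($V{\left(a \right)} = \left(a^{2} + 316 a\right) + 2 \cdot 24 = \left(a^{2} + 316 a\right) + 48 = 48 + a^{2} + 316 a$)
$\frac{1}{W + V{\left(s{\left(-17 \right)} \right)}} = \frac{1}{-810814 + \left(48 + \left(-17\right)^{2} + 316 \left(-17\right)\right)} = \frac{1}{-810814 + \left(48 + 289 - 5372\right)} = \frac{1}{-810814 - 5035} = \frac{1}{-815849} = - \frac{1}{815849}$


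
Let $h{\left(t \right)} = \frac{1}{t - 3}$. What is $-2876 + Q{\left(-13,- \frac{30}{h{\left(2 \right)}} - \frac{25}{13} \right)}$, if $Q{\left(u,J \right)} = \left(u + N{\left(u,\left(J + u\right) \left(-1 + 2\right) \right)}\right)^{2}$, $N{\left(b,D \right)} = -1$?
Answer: $-2680$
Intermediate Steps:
$h{\left(t \right)} = \frac{1}{-3 + t}$
$Q{\left(u,J \right)} = \left(-1 + u\right)^{2}$ ($Q{\left(u,J \right)} = \left(u - 1\right)^{2} = \left(-1 + u\right)^{2}$)
$-2876 + Q{\left(-13,- \frac{30}{h{\left(2 \right)}} - \frac{25}{13} \right)} = -2876 + \left(-1 - 13\right)^{2} = -2876 + \left(-14\right)^{2} = -2876 + 196 = -2680$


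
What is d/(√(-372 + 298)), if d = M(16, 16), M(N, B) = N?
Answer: -8*I*√74/37 ≈ -1.86*I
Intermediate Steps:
d = 16
d/(√(-372 + 298)) = 16/(√(-372 + 298)) = 16/(√(-74)) = 16/((I*√74)) = 16*(-I*√74/74) = -8*I*√74/37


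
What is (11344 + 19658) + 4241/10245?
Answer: 317619731/10245 ≈ 31002.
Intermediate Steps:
(11344 + 19658) + 4241/10245 = 31002 + 4241*(1/10245) = 31002 + 4241/10245 = 317619731/10245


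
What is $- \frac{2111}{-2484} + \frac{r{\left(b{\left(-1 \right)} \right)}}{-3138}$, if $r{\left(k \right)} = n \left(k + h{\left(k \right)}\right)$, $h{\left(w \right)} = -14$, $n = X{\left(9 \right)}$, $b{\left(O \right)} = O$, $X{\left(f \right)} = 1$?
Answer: $\frac{1110263}{1299132} \approx 0.85462$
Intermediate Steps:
$n = 1$
$r{\left(k \right)} = -14 + k$ ($r{\left(k \right)} = 1 \left(k - 14\right) = 1 \left(-14 + k\right) = -14 + k$)
$- \frac{2111}{-2484} + \frac{r{\left(b{\left(-1 \right)} \right)}}{-3138} = - \frac{2111}{-2484} + \frac{-14 - 1}{-3138} = \left(-2111\right) \left(- \frac{1}{2484}\right) - - \frac{5}{1046} = \frac{2111}{2484} + \frac{5}{1046} = \frac{1110263}{1299132}$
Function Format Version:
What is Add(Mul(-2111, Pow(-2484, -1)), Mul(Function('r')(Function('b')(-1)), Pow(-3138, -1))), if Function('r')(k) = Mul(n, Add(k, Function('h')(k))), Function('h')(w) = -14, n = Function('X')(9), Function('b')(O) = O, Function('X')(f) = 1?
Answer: Rational(1110263, 1299132) ≈ 0.85462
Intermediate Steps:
n = 1
Function('r')(k) = Add(-14, k) (Function('r')(k) = Mul(1, Add(k, -14)) = Mul(1, Add(-14, k)) = Add(-14, k))
Add(Mul(-2111, Pow(-2484, -1)), Mul(Function('r')(Function('b')(-1)), Pow(-3138, -1))) = Add(Mul(-2111, Pow(-2484, -1)), Mul(Add(-14, -1), Pow(-3138, -1))) = Add(Mul(-2111, Rational(-1, 2484)), Mul(-15, Rational(-1, 3138))) = Add(Rational(2111, 2484), Rational(5, 1046)) = Rational(1110263, 1299132)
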